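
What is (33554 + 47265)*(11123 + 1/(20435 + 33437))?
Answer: 48428220312483/53872 ≈ 8.9895e+8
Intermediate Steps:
(33554 + 47265)*(11123 + 1/(20435 + 33437)) = 80819*(11123 + 1/53872) = 80819*(599218257/53872) = 48428220312483/53872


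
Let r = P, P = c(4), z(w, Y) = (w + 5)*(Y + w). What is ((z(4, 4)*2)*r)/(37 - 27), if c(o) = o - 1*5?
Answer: -72/5 ≈ -14.400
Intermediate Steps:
c(o) = -5 + o (c(o) = o - 5 = -5 + o)
z(w, Y) = (5 + w)*(Y + w)
P = -1 (P = -5 + 4 = -1)
r = -1
((z(4, 4)*2)*r)/(37 - 27) = (((4**2 + 5*4 + 5*4 + 4*4)*2)*(-1))/(37 - 27) = (((16 + 20 + 20 + 16)*2)*(-1))/10 = ((72*2)*(-1))*(1/10) = (144*(-1))*(1/10) = -144*1/10 = -72/5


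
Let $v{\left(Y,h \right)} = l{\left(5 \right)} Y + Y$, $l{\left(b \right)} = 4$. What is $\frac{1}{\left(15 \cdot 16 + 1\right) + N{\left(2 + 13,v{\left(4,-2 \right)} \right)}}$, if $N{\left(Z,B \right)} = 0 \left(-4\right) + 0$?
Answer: $\frac{1}{241} \approx 0.0041494$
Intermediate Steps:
$v{\left(Y,h \right)} = 5 Y$ ($v{\left(Y,h \right)} = 4 Y + Y = 5 Y$)
$N{\left(Z,B \right)} = 0$ ($N{\left(Z,B \right)} = 0 + 0 = 0$)
$\frac{1}{\left(15 \cdot 16 + 1\right) + N{\left(2 + 13,v{\left(4,-2 \right)} \right)}} = \frac{1}{\left(15 \cdot 16 + 1\right) + 0} = \frac{1}{\left(240 + 1\right) + 0} = \frac{1}{241 + 0} = \frac{1}{241}$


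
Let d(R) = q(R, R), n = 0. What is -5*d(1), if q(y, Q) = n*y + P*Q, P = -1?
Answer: 5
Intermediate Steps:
q(y, Q) = -Q (q(y, Q) = 0*y - Q = 0 - Q = -Q)
d(R) = -R
-5*d(1) = -(-5) = -5*(-1) = 5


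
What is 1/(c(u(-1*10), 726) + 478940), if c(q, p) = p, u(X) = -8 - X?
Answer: 1/479666 ≈ 2.0848e-6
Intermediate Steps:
1/(c(u(-1*10), 726) + 478940) = 1/(726 + 478940) = 1/479666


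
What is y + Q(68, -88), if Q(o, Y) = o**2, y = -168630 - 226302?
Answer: -390308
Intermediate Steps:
y = -394932
y + Q(68, -88) = -394932 + 68**2 = -394932 + 4624 = -390308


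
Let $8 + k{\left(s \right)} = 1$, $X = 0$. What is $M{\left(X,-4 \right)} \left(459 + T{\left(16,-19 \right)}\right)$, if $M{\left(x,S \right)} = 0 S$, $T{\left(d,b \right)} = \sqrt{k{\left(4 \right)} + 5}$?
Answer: $0$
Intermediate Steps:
$k{\left(s \right)} = -7$ ($k{\left(s \right)} = -8 + 1 = -7$)
$T{\left(d,b \right)} = i \sqrt{2}$ ($T{\left(d,b \right)} = \sqrt{-7 + 5} = \sqrt{-2} = i \sqrt{2}$)
$M{\left(x,S \right)} = 0$
$M{\left(X,-4 \right)} \left(459 + T{\left(16,-19 \right)}\right) = 0 \left(459 + i \sqrt{2}\right) = 0$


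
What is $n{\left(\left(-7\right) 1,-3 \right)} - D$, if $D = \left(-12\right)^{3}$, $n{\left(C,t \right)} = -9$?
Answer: $1719$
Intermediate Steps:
$D = -1728$
$n{\left(\left(-7\right) 1,-3 \right)} - D = -9 - -1728 = -9 + 1728 = 1719$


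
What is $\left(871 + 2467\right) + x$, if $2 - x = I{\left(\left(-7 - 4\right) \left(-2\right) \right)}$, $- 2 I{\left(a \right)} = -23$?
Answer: $\frac{6657}{2} \approx 3328.5$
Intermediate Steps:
$I{\left(a \right)} = \frac{23}{2}$ ($I{\left(a \right)} = \left(- \frac{1}{2}\right) \left(-23\right) = \frac{23}{2}$)
$x = - \frac{19}{2}$ ($x = 2 - \frac{23}{2} = - \frac{19}{2} \approx -9.5$)
$\left(871 + 2467\right) + x = \left(871 + 2467\right) - \frac{19}{2} = 3338 - \frac{19}{2} = \frac{6657}{2}$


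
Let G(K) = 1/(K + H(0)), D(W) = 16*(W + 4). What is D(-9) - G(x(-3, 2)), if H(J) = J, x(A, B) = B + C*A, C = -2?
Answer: -641/8 ≈ -80.125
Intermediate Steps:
x(A, B) = B - 2*A
D(W) = 64 + 16*W (D(W) = 16*(4 + W) = 64 + 16*W)
G(K) = 1/K (G(K) = 1/(K + 0) = 1/K)
D(-9) - G(x(-3, 2)) = (64 + 16*(-9)) - 1/(2 - 2*(-3)) = (64 - 144) - 1/(2 + 6) = -80 - 1/8 = -641/8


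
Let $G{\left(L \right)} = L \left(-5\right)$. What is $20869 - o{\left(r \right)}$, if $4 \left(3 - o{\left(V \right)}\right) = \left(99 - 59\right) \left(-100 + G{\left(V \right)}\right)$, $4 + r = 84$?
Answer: $15866$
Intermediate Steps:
$r = 80$ ($r = -4 + 84 = 80$)
$G{\left(L \right)} = - 5 L$
$o{\left(V \right)} = 1003 + 50 V$ ($o{\left(V \right)} = 3 - \frac{\left(99 - 59\right) \left(-100 - 5 V\right)}{4} = 3 - \frac{40 \left(-100 - 5 V\right)}{4} = 3 - \frac{-4000 - 200 V}{4} = 3 + \left(1000 + 50 V\right) = 1003 + 50 V$)
$20869 - o{\left(r \right)} = 20869 - \left(1003 + 50 \cdot 80\right) = 20869 - \left(1003 + 4000\right) = 20869 - 5003 = 15866$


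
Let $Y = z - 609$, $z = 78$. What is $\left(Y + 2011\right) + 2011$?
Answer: $3491$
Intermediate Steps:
$Y = -531$ ($Y = 78 - 609 = -531$)
$\left(Y + 2011\right) + 2011 = \left(-531 + 2011\right) + 2011 = 1480 + 2011 = 3491$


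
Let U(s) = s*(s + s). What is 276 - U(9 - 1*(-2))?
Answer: 34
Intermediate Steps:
U(s) = 2*s² (U(s) = s*(2*s) = 2*s²)
276 - U(9 - 1*(-2)) = 276 - 2*(9 - 1*(-2))² = 276 - 2*(9 + 2)² = 276 - 2*11² = 276 - 2*121 = 276 - 1*242 = 276 - 242 = 34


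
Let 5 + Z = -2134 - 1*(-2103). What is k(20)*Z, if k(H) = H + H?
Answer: -1440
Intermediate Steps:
k(H) = 2*H
Z = -36 (Z = -5 + (-2134 - 1*(-2103)) = -5 + (-2134 + 2103) = -5 - 31 = -36)
k(20)*Z = (2*20)*(-36) = 40*(-36) = -1440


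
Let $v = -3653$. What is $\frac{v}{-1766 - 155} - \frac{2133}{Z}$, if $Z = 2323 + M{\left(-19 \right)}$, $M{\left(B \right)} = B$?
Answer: $\frac{479891}{491776} \approx 0.97583$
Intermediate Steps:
$Z = 2304$ ($Z = 2323 - 19 = 2304$)
$\frac{v}{-1766 - 155} - \frac{2133}{Z} = - \frac{3653}{-1766 - 155} - \frac{2133}{2304} = - \frac{3653}{-1766 - 155} - \frac{237}{256} = - \frac{3653}{-1921} - \frac{237}{256} = \left(-3653\right) \left(- \frac{1}{1921}\right) - \frac{237}{256} = \frac{3653}{1921} - \frac{237}{256} = \frac{479891}{491776}$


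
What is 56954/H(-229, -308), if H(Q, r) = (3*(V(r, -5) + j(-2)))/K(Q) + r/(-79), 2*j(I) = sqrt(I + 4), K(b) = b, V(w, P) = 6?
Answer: 142415642391080/9552328031 + 244194090918*sqrt(2)/9552328031 ≈ 14945.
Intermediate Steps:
j(I) = sqrt(4 + I)/2 (j(I) = sqrt(I + 4)/2 = sqrt(4 + I)/2)
H(Q, r) = -r/79 + (18 + 3*sqrt(2)/2)/Q (H(Q, r) = (3*(6 + sqrt(4 - 2)/2))/Q + r/(-79) = (3*(6 + sqrt(2)/2))/Q + r*(-1/79) = (18 + 3*sqrt(2)/2)/Q - r/79 = -r/79 + (18 + 3*sqrt(2)/2)/Q)
56954/H(-229, -308) = 56954/(((1/158)*(2844 + 237*sqrt(2) - 2*(-229)*(-308))/(-229))) = 56954/(((1/158)*(-1/229)*(2844 + 237*sqrt(2) - 141064))) = 56954/(((1/158)*(-1/229)*(-138220 + 237*sqrt(2)))) = 56954/(69110/18091 - 3*sqrt(2)/458)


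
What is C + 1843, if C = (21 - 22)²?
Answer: 1844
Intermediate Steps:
C = 1 (C = (-1)² = 1)
C + 1843 = 1 + 1843 = 1844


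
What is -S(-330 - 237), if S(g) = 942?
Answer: -942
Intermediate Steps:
-S(-330 - 237) = -1*942 = -942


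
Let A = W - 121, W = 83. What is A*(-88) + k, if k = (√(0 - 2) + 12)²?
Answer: 3486 + 24*I*√2 ≈ 3486.0 + 33.941*I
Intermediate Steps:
k = (12 + I*√2)² (k = (√(-2) + 12)² = (I*√2 + 12)² = (12 + I*√2)² ≈ 142.0 + 33.941*I)
A = -38 (A = 83 - 121 = -38)
A*(-88) + k = -38*(-88) + (12 + I*√2)² = 3344 + (12 + I*√2)²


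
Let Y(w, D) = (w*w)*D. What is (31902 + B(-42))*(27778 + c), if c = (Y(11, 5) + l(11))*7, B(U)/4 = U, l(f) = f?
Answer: 1018344060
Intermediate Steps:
B(U) = 4*U
Y(w, D) = D*w**2 (Y(w, D) = w**2*D = D*w**2)
c = 4312 (c = (5*11**2 + 11)*7 = (5*121 + 11)*7 = (605 + 11)*7 = 616*7 = 4312)
(31902 + B(-42))*(27778 + c) = (31902 + 4*(-42))*(27778 + 4312) = (31902 - 168)*32090 = 31734*32090 = 1018344060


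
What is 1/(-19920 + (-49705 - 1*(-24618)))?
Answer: -1/45007 ≈ -2.2219e-5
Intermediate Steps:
1/(-19920 + (-49705 - 1*(-24618))) = 1/(-19920 + (-49705 + 24618)) = 1/(-19920 - 25087) = 1/(-45007) = -1/45007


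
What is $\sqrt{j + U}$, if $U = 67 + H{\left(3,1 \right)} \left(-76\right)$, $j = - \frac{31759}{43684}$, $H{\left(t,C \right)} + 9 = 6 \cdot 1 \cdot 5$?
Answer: $\frac{9 i \sqrt{9009770395}}{21842} \approx 39.112 i$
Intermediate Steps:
$H{\left(t,C \right)} = 21$ ($H{\left(t,C \right)} = -9 + 6 \cdot 1 \cdot 5 = -9 + 6 \cdot 5 = -9 + 30 = 21$)
$j = - \frac{31759}{43684}$ ($j = \left(-31759\right) \frac{1}{43684} = - \frac{31759}{43684} \approx -0.72702$)
$U = -1529$ ($U = 67 + 21 \left(-76\right) = 67 - 1596 = -1529$)
$\sqrt{j + U} = \sqrt{- \frac{31759}{43684} - 1529} = \sqrt{- \frac{66824595}{43684}} = \frac{9 i \sqrt{9009770395}}{21842}$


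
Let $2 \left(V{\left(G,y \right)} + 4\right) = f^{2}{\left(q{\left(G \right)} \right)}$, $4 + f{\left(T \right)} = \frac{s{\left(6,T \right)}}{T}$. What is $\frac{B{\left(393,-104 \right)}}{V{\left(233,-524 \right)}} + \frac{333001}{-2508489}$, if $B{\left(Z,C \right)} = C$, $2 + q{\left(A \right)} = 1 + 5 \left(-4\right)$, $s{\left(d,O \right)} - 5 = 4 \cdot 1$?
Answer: $- \frac{25755997457}{1427330241} \approx -18.045$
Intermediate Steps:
$s{\left(d,O \right)} = 9$ ($s{\left(d,O \right)} = 5 + 4 \cdot 1 = 5 + 4 = 9$)
$q{\left(A \right)} = -21$ ($q{\left(A \right)} = -2 + \left(1 + 5 \left(-4\right)\right) = -2 + \left(1 - 20\right) = -2 - 19 = -21$)
$f{\left(T \right)} = -4 + \frac{9}{T}$
$V{\left(G,y \right)} = \frac{569}{98}$ ($V{\left(G,y \right)} = -4 + \frac{\left(-4 + \frac{9}{-21}\right)^{2}}{2} = -4 + \frac{\left(-4 + 9 \left(- \frac{1}{21}\right)\right)^{2}}{2} = -4 + \frac{\left(-4 - \frac{3}{7}\right)^{2}}{2} = -4 + \frac{\left(- \frac{31}{7}\right)^{2}}{2} = -4 + \frac{1}{2} \cdot \frac{961}{49} = -4 + \frac{961}{98} = \frac{569}{98}$)
$\frac{B{\left(393,-104 \right)}}{V{\left(233,-524 \right)}} + \frac{333001}{-2508489} = - \frac{104}{\frac{569}{98}} + \frac{333001}{-2508489} = \left(-104\right) \frac{98}{569} + 333001 \left(- \frac{1}{2508489}\right) = - \frac{10192}{569} - \frac{333001}{2508489} = - \frac{25755997457}{1427330241}$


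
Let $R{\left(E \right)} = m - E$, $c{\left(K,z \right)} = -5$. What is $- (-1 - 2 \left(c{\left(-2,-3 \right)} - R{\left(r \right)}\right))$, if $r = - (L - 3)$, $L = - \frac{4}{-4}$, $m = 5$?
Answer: $-15$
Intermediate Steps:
$L = 1$ ($L = \left(-4\right) \left(- \frac{1}{4}\right) = 1$)
$r = 2$ ($r = - (1 - 3) = \left(-1\right) \left(-2\right) = 2$)
$R{\left(E \right)} = 5 - E$
$- (-1 - 2 \left(c{\left(-2,-3 \right)} - R{\left(r \right)}\right)) = - (-1 - 2 \left(-5 - \left(5 - 2\right)\right)) = - (-1 - 2 \left(-5 - 3\right)) = - (-1 - -16) = - (-1 + 16) = \left(-1\right) 15 = -15$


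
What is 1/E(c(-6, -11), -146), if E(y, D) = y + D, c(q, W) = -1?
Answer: -1/147 ≈ -0.0068027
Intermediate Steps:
E(y, D) = D + y
1/E(c(-6, -11), -146) = 1/(-146 - 1) = 1/(-147) = -1/147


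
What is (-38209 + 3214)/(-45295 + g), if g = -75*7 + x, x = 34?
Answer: 11665/15262 ≈ 0.76432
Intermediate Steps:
g = -491 (g = -75*7 + 34 = -525 + 34 = -491)
(-38209 + 3214)/(-45295 + g) = (-38209 + 3214)/(-45295 - 491) = -34995/(-45786) = -34995*(-1/45786) = 11665/15262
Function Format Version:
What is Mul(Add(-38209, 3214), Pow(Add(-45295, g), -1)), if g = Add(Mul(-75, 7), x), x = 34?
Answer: Rational(11665, 15262) ≈ 0.76432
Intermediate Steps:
g = -491 (g = Add(Mul(-75, 7), 34) = Add(-525, 34) = -491)
Mul(Add(-38209, 3214), Pow(Add(-45295, g), -1)) = Mul(Add(-38209, 3214), Pow(Add(-45295, -491), -1)) = Mul(-34995, Pow(-45786, -1)) = Mul(-34995, Rational(-1, 45786)) = Rational(11665, 15262)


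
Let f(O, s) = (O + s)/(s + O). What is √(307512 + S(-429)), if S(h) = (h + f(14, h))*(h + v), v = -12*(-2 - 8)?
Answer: 2*√109941 ≈ 663.15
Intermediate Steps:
v = 120 (v = -12*(-10) = 120)
f(O, s) = 1 (f(O, s) = (O + s)/(O + s) = 1)
S(h) = (1 + h)*(120 + h) (S(h) = (h + 1)*(h + 120) = (1 + h)*(120 + h))
√(307512 + S(-429)) = √(307512 + (120 + (-429)² + 121*(-429))) = √(307512 + (120 + 184041 - 51909)) = √(307512 + 132252) = √439764 = 2*√109941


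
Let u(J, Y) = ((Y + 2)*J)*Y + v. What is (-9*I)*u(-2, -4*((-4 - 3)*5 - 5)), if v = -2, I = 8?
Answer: 3732624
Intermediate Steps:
u(J, Y) = -2 + J*Y*(2 + Y) (u(J, Y) = ((Y + 2)*J)*Y - 2 = ((2 + Y)*J)*Y - 2 = (J*(2 + Y))*Y - 2 = J*Y*(2 + Y) - 2 = -2 + J*Y*(2 + Y))
(-9*I)*u(-2, -4*((-4 - 3)*5 - 5)) = (-9*8)*(-2 - 2*16*((-4 - 3)*5 - 5)**2 + 2*(-2)*(-4*((-4 - 3)*5 - 5))) = -72*(-2 - 2*16*(-7*5 - 5)**2 + 2*(-2)*(-4*(-7*5 - 5))) = -72*(-2 - 2*16*(-35 - 5)**2 + 2*(-2)*(-4*(-35 - 5))) = -72*(-2 - 2*(-4*(-40))**2 + 2*(-2)*(-4*(-40))) = -72*(-2 - 2*160**2 + 2*(-2)*160) = -72*(-2 - 2*25600 - 640) = -72*(-2 - 51200 - 640) = -72*(-51842) = 3732624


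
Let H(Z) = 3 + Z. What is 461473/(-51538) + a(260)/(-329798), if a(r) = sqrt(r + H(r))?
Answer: -461473/51538 - sqrt(523)/329798 ≈ -8.9541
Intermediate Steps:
a(r) = sqrt(3 + 2*r) (a(r) = sqrt(r + (3 + r)) = sqrt(3 + 2*r))
461473/(-51538) + a(260)/(-329798) = 461473/(-51538) + sqrt(3 + 2*260)/(-329798) = 461473*(-1/51538) + sqrt(3 + 520)*(-1/329798) = -461473/51538 + sqrt(523)*(-1/329798) = -461473/51538 - sqrt(523)/329798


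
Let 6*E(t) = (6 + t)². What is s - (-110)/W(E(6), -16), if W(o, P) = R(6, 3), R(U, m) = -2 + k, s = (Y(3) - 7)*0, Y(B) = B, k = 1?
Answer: -110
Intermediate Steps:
s = 0 (s = (3 - 7)*0 = -4*0 = 0)
E(t) = (6 + t)²/6
R(U, m) = -1 (R(U, m) = -2 + 1 = -1)
W(o, P) = -1
s - (-110)/W(E(6), -16) = 0 - (-110)/(-1) = 0 - (-110)*(-1) = 0 - 1*110 = 0 - 110 = -110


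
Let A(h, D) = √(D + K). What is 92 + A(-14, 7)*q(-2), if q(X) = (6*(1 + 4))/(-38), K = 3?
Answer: 92 - 15*√10/19 ≈ 89.503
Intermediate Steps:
A(h, D) = √(3 + D) (A(h, D) = √(D + 3) = √(3 + D))
q(X) = -15/19 (q(X) = (6*5)*(-1/38) = 30*(-1/38) = -15/19)
92 + A(-14, 7)*q(-2) = 92 + √(3 + 7)*(-15/19) = 92 + √10*(-15/19) = 92 - 15*√10/19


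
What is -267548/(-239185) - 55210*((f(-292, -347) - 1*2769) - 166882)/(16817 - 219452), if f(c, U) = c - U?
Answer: -49767321261236/1077050055 ≈ -46207.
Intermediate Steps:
-267548/(-239185) - 55210*((f(-292, -347) - 1*2769) - 166882)/(16817 - 219452) = -267548/(-239185) - 55210*(((-292 - 1*(-347)) - 1*2769) - 166882)/(16817 - 219452) = -267548*(-1/239185) - (98594018/2133 - 11042*(-292 + 347)/40527) = 267548/239185 - 55210/((-202635/((55 - 2769) - 166882))) = 267548/239185 - 55210/((-202635/(-2714 - 166882))) = 267548/239185 - 55210/((-202635/(-169596))) = 267548/239185 - 55210/((-202635*(-1/169596))) = 267548/239185 - 55210/22515/18844 = 267548/239185 - 55210*18844/22515 = 267548/239185 - 208075448/4503 = -49767321261236/1077050055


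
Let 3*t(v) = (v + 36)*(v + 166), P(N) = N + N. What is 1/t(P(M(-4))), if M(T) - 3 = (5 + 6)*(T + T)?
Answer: 3/536 ≈ 0.0055970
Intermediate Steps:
M(T) = 3 + 22*T (M(T) = 3 + (5 + 6)*(T + T) = 3 + 11*(2*T) = 3 + 22*T)
P(N) = 2*N
t(v) = (36 + v)*(166 + v)/3 (t(v) = ((v + 36)*(v + 166))/3 = ((36 + v)*(166 + v))/3 = (36 + v)*(166 + v)/3)
1/t(P(M(-4))) = 1/(1992 + (2*(3 + 22*(-4)))**2/3 + 202*(2*(3 + 22*(-4)))/3) = 1/(1992 + (2*(3 - 88))**2/3 + 202*(2*(3 - 88))/3) = 1/(1992 + (2*(-85))**2/3 + 202*(2*(-85))/3) = 1/(1992 + (1/3)*(-170)**2 + (202/3)*(-170)) = 1/(1992 + (1/3)*28900 - 34340/3) = 1/(1992 + 28900/3 - 34340/3) = 1/(536/3) = 3/536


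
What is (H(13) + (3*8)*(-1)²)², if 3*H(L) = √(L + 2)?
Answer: (72 + √15)²/9 ≈ 639.63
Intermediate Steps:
H(L) = √(2 + L)/3 (H(L) = √(L + 2)/3 = √(2 + L)/3)
(H(13) + (3*8)*(-1)²)² = (√(2 + 13)/3 + (3*8)*(-1)²)² = (√15/3 + 24*1)² = (√15/3 + 24)² = (24 + √15/3)²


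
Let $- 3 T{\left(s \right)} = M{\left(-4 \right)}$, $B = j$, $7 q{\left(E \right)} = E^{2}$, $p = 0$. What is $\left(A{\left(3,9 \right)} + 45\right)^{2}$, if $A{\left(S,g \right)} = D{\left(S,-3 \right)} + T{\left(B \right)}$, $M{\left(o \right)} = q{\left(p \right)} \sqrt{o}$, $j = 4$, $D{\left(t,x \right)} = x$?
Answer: $1764$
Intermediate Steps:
$q{\left(E \right)} = \frac{E^{2}}{7}$
$B = 4$
$M{\left(o \right)} = 0$ ($M{\left(o \right)} = \frac{0^{2}}{7} \sqrt{o} = \frac{1}{7} \cdot 0 \sqrt{o} = 0 \sqrt{o} = 0$)
$T{\left(s \right)} = 0$ ($T{\left(s \right)} = \left(- \frac{1}{3}\right) 0 = 0$)
$A{\left(S,g \right)} = -3$ ($A{\left(S,g \right)} = -3 + 0 = -3$)
$\left(A{\left(3,9 \right)} + 45\right)^{2} = \left(-3 + 45\right)^{2} = 42^{2} = 1764$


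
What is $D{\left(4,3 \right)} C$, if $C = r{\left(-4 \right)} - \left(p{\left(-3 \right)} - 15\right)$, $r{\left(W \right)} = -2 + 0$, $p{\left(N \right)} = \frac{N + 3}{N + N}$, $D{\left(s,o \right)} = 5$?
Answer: $65$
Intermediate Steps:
$p{\left(N \right)} = \frac{3 + N}{2 N}$
$r{\left(W \right)} = -2$
$C = 13$ ($C = -2 - \left(\frac{3 - 3}{2 \left(-3\right)} - 15\right) = -2 - \left(\frac{1}{2} \left(- \frac{1}{3}\right) 0 - 15\right) = -2 - \left(0 - 15\right) = -2 - -15 = -2 + 15 = 13$)
$D{\left(4,3 \right)} C = 5 \cdot 13 = 65$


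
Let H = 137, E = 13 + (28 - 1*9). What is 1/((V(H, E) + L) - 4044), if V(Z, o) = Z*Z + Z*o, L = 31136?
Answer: 1/50245 ≈ 1.9902e-5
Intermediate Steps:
E = 32 (E = 13 + (28 - 9) = 13 + 19 = 32)
V(Z, o) = Z² + Z*o
1/((V(H, E) + L) - 4044) = 1/((137*(137 + 32) + 31136) - 4044) = 1/((137*169 + 31136) - 4044) = 1/((23153 + 31136) - 4044) = 1/(54289 - 4044) = 1/50245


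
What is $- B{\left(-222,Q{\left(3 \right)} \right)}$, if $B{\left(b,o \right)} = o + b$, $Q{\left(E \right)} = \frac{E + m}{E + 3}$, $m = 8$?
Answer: $\frac{1321}{6} \approx 220.17$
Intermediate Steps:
$Q{\left(E \right)} = \frac{8 + E}{3 + E}$ ($Q{\left(E \right)} = \frac{E + 8}{E + 3} = \frac{8 + E}{3 + E}$)
$B{\left(b,o \right)} = b + o$
$- B{\left(-222,Q{\left(3 \right)} \right)} = - (-222 + \frac{8 + 3}{3 + 3}) = - (-222 + \frac{1}{6} \cdot 11) = - (-222 + \frac{11}{6}) = \left(-1\right) \left(- \frac{1321}{6}\right) = \frac{1321}{6}$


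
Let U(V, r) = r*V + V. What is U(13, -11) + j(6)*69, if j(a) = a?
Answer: 284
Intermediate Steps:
U(V, r) = V + V*r (U(V, r) = V*r + V = V + V*r)
U(13, -11) + j(6)*69 = 13*(1 - 11) + 6*69 = 13*(-10) + 414 = -130 + 414 = 284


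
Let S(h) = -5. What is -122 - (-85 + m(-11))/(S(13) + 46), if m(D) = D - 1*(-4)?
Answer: -4910/41 ≈ -119.76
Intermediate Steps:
m(D) = 4 + D (m(D) = D + 4 = 4 + D)
-122 - (-85 + m(-11))/(S(13) + 46) = -122 - (-85 + (4 - 11))/(-5 + 46) = -122 - (-85 - 7)/41 = -122 - (-92)/41 = -122 - 1*(-92/41) = -122 + 92/41 = -4910/41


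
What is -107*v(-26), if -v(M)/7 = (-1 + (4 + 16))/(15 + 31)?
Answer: 14231/46 ≈ 309.37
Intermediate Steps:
v(M) = -133/46 (v(M) = -7*(-1 + (4 + 16))/(15 + 31) = -7*(-1 + 20)/46 = -133/46)
-107*v(-26) = -107*(-133/46) = 14231/46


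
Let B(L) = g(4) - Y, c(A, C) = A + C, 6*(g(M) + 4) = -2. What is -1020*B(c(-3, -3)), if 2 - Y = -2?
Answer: 8500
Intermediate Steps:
g(M) = -13/3 (g(M) = -4 + (1/6)*(-2) = -4 - 1/3 = -13/3)
Y = 4 (Y = 2 - 1*(-2) = 2 + 2 = 4)
B(L) = -25/3 (B(L) = -13/3 - 1*4 = -13/3 - 4 = -25/3)
-1020*B(c(-3, -3)) = -1020*(-25/3) = 8500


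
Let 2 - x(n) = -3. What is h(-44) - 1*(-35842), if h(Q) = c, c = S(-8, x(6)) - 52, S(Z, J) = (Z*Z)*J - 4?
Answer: 36106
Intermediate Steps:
x(n) = 5 (x(n) = 2 - 1*(-3) = 2 + 3 = 5)
S(Z, J) = -4 + J*Z**2 (S(Z, J) = Z**2*J - 4 = J*Z**2 - 4 = -4 + J*Z**2)
c = 264 (c = (-4 + 5*(-8)**2) - 52 = (-4 + 5*64) - 52 = (-4 + 320) - 52 = 316 - 52 = 264)
h(Q) = 264
h(-44) - 1*(-35842) = 264 - 1*(-35842) = 264 + 35842 = 36106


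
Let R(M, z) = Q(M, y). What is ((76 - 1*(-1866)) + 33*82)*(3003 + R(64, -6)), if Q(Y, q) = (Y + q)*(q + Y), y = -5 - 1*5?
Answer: 27511512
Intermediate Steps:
y = -10 (y = -5 - 5 = -10)
Q(Y, q) = (Y + q)² (Q(Y, q) = (Y + q)*(Y + q) = (Y + q)²)
R(M, z) = (-10 + M)² (R(M, z) = (M - 10)² = (-10 + M)²)
((76 - 1*(-1866)) + 33*82)*(3003 + R(64, -6)) = ((76 - 1*(-1866)) + 33*82)*(3003 + (-10 + 64)²) = ((76 + 1866) + 2706)*(3003 + 54²) = (1942 + 2706)*(3003 + 2916) = 4648*5919 = 27511512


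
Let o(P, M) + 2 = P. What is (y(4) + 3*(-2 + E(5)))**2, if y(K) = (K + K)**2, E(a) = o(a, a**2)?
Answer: 4489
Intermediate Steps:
o(P, M) = -2 + P
E(a) = -2 + a
y(K) = 4*K**2 (y(K) = (2*K)**2 = 4*K**2)
(y(4) + 3*(-2 + E(5)))**2 = (4*4**2 + 3*(-2 + (-2 + 5)))**2 = (4*16 + 3*(-2 + 3))**2 = (64 + 3*1)**2 = (64 + 3)**2 = 67**2 = 4489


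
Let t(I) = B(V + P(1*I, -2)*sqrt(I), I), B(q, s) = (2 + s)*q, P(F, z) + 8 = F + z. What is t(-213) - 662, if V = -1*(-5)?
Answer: -1717 + 47053*I*sqrt(213) ≈ -1717.0 + 6.8672e+5*I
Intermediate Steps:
V = 5
P(F, z) = -8 + F + z (P(F, z) = -8 + (F + z) = -8 + F + z)
B(q, s) = q*(2 + s)
t(I) = (2 + I)*(5 + sqrt(I)*(-10 + I)) (t(I) = (5 + (-8 + 1*I - 2)*sqrt(I))*(2 + I) = (5 + (-8 + I - 2)*sqrt(I))*(2 + I) = (5 + (-10 + I)*sqrt(I))*(2 + I) = (5 + sqrt(I)*(-10 + I))*(2 + I) = (2 + I)*(5 + sqrt(I)*(-10 + I)))
t(-213) - 662 = (2 - 213)*(5 + sqrt(-213)*(-10 - 213)) - 662 = -211*(5 + (I*sqrt(213))*(-223)) - 662 = -211*(5 - 223*I*sqrt(213)) - 662 = (-1055 + 47053*I*sqrt(213)) - 662 = -1717 + 47053*I*sqrt(213)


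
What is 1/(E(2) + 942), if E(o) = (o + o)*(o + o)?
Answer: 1/958 ≈ 0.0010438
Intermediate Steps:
E(o) = 4*o² (E(o) = (2*o)*(2*o) = 4*o²)
1/(E(2) + 942) = 1/(4*2² + 942) = 1/(4*4 + 942) = 1/(16 + 942) = 1/958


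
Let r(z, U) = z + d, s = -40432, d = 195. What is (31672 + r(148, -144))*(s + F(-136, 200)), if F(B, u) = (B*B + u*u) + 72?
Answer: 580624040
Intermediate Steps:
F(B, u) = 72 + B² + u² (F(B, u) = (B² + u²) + 72 = 72 + B² + u²)
r(z, U) = 195 + z (r(z, U) = z + 195 = 195 + z)
(31672 + r(148, -144))*(s + F(-136, 200)) = (31672 + (195 + 148))*(-40432 + (72 + (-136)² + 200²)) = (31672 + 343)*(-40432 + (72 + 18496 + 40000)) = 32015*(-40432 + 58568) = 32015*18136 = 580624040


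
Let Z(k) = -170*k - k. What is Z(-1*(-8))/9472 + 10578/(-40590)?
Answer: -79127/195360 ≈ -0.40503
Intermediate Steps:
Z(k) = -171*k
Z(-1*(-8))/9472 + 10578/(-40590) = -(-171)*(-8)/9472 + 10578/(-40590) = -171*8*(1/9472) + 10578*(-1/40590) = -1368*1/9472 - 43/165 = -171/1184 - 43/165 = -79127/195360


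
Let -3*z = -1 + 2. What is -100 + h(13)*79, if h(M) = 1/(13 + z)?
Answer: -3563/38 ≈ -93.763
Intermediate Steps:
z = -⅓ (z = -(-1 + 2)/3 = -⅓*1 = -⅓ ≈ -0.33333)
h(M) = 3/38 (h(M) = 1/(13 - ⅓) = 1/(38/3) = 3/38)
-100 + h(13)*79 = -100 + (3/38)*79 = -100 + 237/38 = -3563/38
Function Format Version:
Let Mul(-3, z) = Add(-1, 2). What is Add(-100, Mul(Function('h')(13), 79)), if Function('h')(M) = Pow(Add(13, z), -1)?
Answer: Rational(-3563, 38) ≈ -93.763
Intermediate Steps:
z = Rational(-1, 3) (z = Mul(Rational(-1, 3), Add(-1, 2)) = Mul(Rational(-1, 3), 1) = Rational(-1, 3) ≈ -0.33333)
Function('h')(M) = Rational(3, 38) (Function('h')(M) = Pow(Add(13, Rational(-1, 3)), -1) = Pow(Rational(38, 3), -1) = Rational(3, 38))
Add(-100, Mul(Function('h')(13), 79)) = Add(-100, Mul(Rational(3, 38), 79)) = Add(-100, Rational(237, 38)) = Rational(-3563, 38)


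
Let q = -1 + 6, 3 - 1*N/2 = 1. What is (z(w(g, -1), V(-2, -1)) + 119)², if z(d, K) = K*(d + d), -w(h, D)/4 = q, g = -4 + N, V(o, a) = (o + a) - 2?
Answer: 101761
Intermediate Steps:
N = 4 (N = 6 - 2*1 = 6 - 2 = 4)
q = 5
V(o, a) = -2 + a + o (V(o, a) = (a + o) - 2 = -2 + a + o)
g = 0 (g = -4 + 4 = 0)
w(h, D) = -20 (w(h, D) = -4*5 = -20)
z(d, K) = 2*K*d (z(d, K) = K*(2*d) = 2*K*d)
(z(w(g, -1), V(-2, -1)) + 119)² = (2*(-2 - 1 - 2)*(-20) + 119)² = (2*(-5)*(-20) + 119)² = (200 + 119)² = 319² = 101761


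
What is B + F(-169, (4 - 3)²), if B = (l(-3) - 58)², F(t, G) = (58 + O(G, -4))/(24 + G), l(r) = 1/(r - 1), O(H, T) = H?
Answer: 1358169/400 ≈ 3395.4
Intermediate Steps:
l(r) = 1/(-1 + r)
F(t, G) = (58 + G)/(24 + G)
B = 54289/16 (B = (1/(-1 - 3) - 58)² = (1/(-4) - 58)² = (-¼ - 58)² = (-233/4)² = 54289/16 ≈ 3393.1)
B + F(-169, (4 - 3)²) = 54289/16 + (58 + (4 - 3)²)/(24 + (4 - 3)²) = 54289/16 + (58 + 1²)/(24 + 1²) = 54289/16 + (58 + 1)/(24 + 1) = 54289/16 + 59/25 = 1358169/400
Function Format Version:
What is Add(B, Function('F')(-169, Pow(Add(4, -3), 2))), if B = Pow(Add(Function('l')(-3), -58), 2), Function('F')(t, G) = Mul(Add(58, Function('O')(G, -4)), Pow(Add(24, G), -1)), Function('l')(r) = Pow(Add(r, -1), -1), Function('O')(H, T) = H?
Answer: Rational(1358169, 400) ≈ 3395.4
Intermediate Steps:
Function('l')(r) = Pow(Add(-1, r), -1)
Function('F')(t, G) = Mul(Pow(Add(24, G), -1), Add(58, G)) (Function('F')(t, G) = Mul(Add(58, G), Pow(Add(24, G), -1)) = Mul(Pow(Add(24, G), -1), Add(58, G)))
B = Rational(54289, 16) (B = Pow(Add(Pow(Add(-1, -3), -1), -58), 2) = Pow(Add(Pow(-4, -1), -58), 2) = Pow(Add(Rational(-1, 4), -58), 2) = Pow(Rational(-233, 4), 2) = Rational(54289, 16) ≈ 3393.1)
Add(B, Function('F')(-169, Pow(Add(4, -3), 2))) = Add(Rational(54289, 16), Mul(Pow(Add(24, Pow(Add(4, -3), 2)), -1), Add(58, Pow(Add(4, -3), 2)))) = Add(Rational(54289, 16), Mul(Pow(Add(24, Pow(1, 2)), -1), Add(58, Pow(1, 2)))) = Add(Rational(54289, 16), Mul(Pow(Add(24, 1), -1), Add(58, 1))) = Add(Rational(54289, 16), Mul(Pow(25, -1), 59)) = Add(Rational(54289, 16), Mul(Rational(1, 25), 59)) = Add(Rational(54289, 16), Rational(59, 25)) = Rational(1358169, 400)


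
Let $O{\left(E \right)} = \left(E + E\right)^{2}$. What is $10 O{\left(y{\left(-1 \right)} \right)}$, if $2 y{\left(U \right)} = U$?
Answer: $10$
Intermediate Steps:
$y{\left(U \right)} = \frac{U}{2}$
$O{\left(E \right)} = 4 E^{2}$ ($O{\left(E \right)} = \left(2 E\right)^{2} = 4 E^{2}$)
$10 O{\left(y{\left(-1 \right)} \right)} = 10 \cdot 4 \left(\frac{1}{2} \left(-1\right)\right)^{2} = 10 \cdot 4 \left(- \frac{1}{2}\right)^{2} = 10 \cdot 4 \cdot \frac{1}{4} = 10 \cdot 1 = 10$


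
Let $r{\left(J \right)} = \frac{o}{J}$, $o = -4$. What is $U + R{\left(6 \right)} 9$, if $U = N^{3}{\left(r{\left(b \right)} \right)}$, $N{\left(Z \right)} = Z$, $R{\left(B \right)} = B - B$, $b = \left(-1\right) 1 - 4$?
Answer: $\frac{64}{125} \approx 0.512$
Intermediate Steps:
$b = -5$ ($b = -1 - 4 = -5$)
$R{\left(B \right)} = 0$
$r{\left(J \right)} = - \frac{4}{J}$
$U = \frac{64}{125}$ ($U = \left(- \frac{4}{-5}\right)^{3} = \left(\left(-4\right) \left(- \frac{1}{5}\right)\right)^{3} = \left(\frac{4}{5}\right)^{3} = \frac{64}{125} \approx 0.512$)
$U + R{\left(6 \right)} 9 = \frac{64}{125} + 0 \cdot 9 = \frac{64}{125} + 0 = \frac{64}{125}$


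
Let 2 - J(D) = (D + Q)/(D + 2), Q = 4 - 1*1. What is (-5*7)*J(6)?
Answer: -245/8 ≈ -30.625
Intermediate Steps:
Q = 3 (Q = 4 - 1 = 3)
J(D) = 2 - (3 + D)/(2 + D) (J(D) = 2 - (D + 3)/(D + 2) = 2 - (3 + D)/(2 + D))
(-5*7)*J(6) = (-5*7)*((1 + 6)/(2 + 6)) = -35*7/8 = -245/8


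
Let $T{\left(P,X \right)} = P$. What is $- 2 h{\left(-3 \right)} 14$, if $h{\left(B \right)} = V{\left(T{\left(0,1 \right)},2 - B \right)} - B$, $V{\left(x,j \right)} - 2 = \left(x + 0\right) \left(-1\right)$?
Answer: $-140$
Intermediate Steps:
$V{\left(x,j \right)} = 2 - x$ ($V{\left(x,j \right)} = 2 + \left(x + 0\right) \left(-1\right) = 2 + x \left(-1\right) = 2 - x$)
$h{\left(B \right)} = 2 - B$ ($h{\left(B \right)} = \left(2 - 0\right) - B = \left(2 + 0\right) - B = 2 - B$)
$- 2 h{\left(-3 \right)} 14 = - 2 \left(2 - -3\right) 14 = - 2 \left(2 + 3\right) 14 = \left(-2\right) 5 \cdot 14 = \left(-10\right) 14 = -140$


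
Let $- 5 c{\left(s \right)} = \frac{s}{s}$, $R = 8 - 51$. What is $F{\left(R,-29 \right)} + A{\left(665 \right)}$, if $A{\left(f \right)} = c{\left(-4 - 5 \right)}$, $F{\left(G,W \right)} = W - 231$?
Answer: $- \frac{1301}{5} \approx -260.2$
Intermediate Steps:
$R = -43$
$F{\left(G,W \right)} = -231 + W$
$c{\left(s \right)} = - \frac{1}{5}$ ($c{\left(s \right)} = - \frac{s \frac{1}{s}}{5} = \left(- \frac{1}{5}\right) 1 = - \frac{1}{5}$)
$A{\left(f \right)} = - \frac{1}{5}$
$F{\left(R,-29 \right)} + A{\left(665 \right)} = \left(-231 - 29\right) - \frac{1}{5} = -260 - \frac{1}{5} = - \frac{1301}{5}$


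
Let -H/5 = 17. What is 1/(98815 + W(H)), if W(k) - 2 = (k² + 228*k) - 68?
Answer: 1/86594 ≈ 1.1548e-5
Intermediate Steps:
H = -85 (H = -5*17 = -85)
W(k) = -66 + k² + 228*k (W(k) = 2 + ((k² + 228*k) - 68) = 2 + (-68 + k² + 228*k) = -66 + k² + 228*k)
1/(98815 + W(H)) = 1/(98815 + (-66 + (-85)² + 228*(-85))) = 1/(98815 + (-66 + 7225 - 19380)) = 1/(98815 - 12221) = 1/86594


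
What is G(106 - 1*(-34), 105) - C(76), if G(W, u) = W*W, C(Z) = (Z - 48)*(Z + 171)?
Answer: 12684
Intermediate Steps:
C(Z) = (-48 + Z)*(171 + Z)
G(W, u) = W²
G(106 - 1*(-34), 105) - C(76) = (106 - 1*(-34))² - (-8208 + 76² + 123*76) = (106 + 34)² - (-8208 + 5776 + 9348) = 140² - 1*6916 = 19600 - 6916 = 12684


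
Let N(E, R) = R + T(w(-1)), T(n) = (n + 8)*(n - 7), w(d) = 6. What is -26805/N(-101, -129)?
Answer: 26805/143 ≈ 187.45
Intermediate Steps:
T(n) = (-7 + n)*(8 + n) (T(n) = (8 + n)*(-7 + n) = (-7 + n)*(8 + n))
N(E, R) = -14 + R (N(E, R) = R + (-56 + 6 + 6**2) = R + (-56 + 6 + 36) = R - 14 = -14 + R)
-26805/N(-101, -129) = -26805/(-14 - 129) = -26805/(-143) = -26805*(-1/143) = 26805/143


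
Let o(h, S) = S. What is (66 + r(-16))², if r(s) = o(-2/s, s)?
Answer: 2500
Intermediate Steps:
r(s) = s
(66 + r(-16))² = (66 - 16)² = 50² = 2500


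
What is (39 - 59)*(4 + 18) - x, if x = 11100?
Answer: -11540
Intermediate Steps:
(39 - 59)*(4 + 18) - x = (39 - 59)*(4 + 18) - 1*11100 = -20*22 - 11100 = -440 - 11100 = -11540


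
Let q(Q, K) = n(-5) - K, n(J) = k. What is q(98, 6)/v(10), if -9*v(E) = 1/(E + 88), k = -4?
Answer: 8820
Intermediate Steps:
v(E) = -1/(9*(88 + E)) (v(E) = -1/(9*(E + 88)) = -1/(9*(88 + E)))
n(J) = -4
q(Q, K) = -4 - K
q(98, 6)/v(10) = (-4 - 1*6)/((-1/(792 + 9*10))) = (-4 - 6)/((-1/(792 + 90))) = -10/((-1/882)) = -10/((-1*1/882)) = -10/(-1/882) = -10*(-882) = 8820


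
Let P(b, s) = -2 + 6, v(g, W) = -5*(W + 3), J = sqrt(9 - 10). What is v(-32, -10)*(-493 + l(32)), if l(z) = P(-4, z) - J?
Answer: -17115 - 35*I ≈ -17115.0 - 35.0*I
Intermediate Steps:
J = I (J = sqrt(-1) = I ≈ 1.0*I)
v(g, W) = -15 - 5*W (v(g, W) = -5*(3 + W) = -15 - 5*W)
P(b, s) = 4
l(z) = 4 - I
v(-32, -10)*(-493 + l(32)) = (-15 - 5*(-10))*(-493 + (4 - I)) = (-15 + 50)*(-489 - I) = 35*(-489 - I) = -17115 - 35*I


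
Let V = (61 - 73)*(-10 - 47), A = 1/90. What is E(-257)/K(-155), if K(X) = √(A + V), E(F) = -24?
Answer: -72*√615610/61561 ≈ -0.91766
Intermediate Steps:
A = 1/90 ≈ 0.011111
V = 684 (V = -12*(-57) = 684)
K(X) = √615610/30 (K(X) = √(1/90 + 684) = √(61561/90) = √615610/30)
E(-257)/K(-155) = -24*3*√615610/61561 = -72*√615610/61561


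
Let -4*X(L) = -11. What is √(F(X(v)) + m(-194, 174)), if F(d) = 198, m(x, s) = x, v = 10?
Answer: 2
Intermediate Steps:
X(L) = 11/4 (X(L) = -¼*(-11) = 11/4)
√(F(X(v)) + m(-194, 174)) = √(198 - 194) = √4 = 2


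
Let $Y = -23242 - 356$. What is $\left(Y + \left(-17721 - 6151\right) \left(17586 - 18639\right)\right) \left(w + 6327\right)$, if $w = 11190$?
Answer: $439915246506$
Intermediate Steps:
$Y = -23598$
$\left(Y + \left(-17721 - 6151\right) \left(17586 - 18639\right)\right) \left(w + 6327\right) = \left(-23598 + \left(-17721 - 6151\right) \left(17586 - 18639\right)\right) \left(11190 + 6327\right) = \left(-23598 - -25137216\right) 17517 = \left(-23598 + 25137216\right) 17517 = 25113618 \cdot 17517 = 439915246506$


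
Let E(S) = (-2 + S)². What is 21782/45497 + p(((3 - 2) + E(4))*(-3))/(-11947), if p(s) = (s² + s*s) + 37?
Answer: 238072515/543552659 ≈ 0.43799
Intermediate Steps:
p(s) = 37 + 2*s² (p(s) = (s² + s²) + 37 = 2*s² + 37 = 37 + 2*s²)
21782/45497 + p(((3 - 2) + E(4))*(-3))/(-11947) = 21782/45497 + (37 + 2*(((3 - 2) + (-2 + 4)²)*(-3))²)/(-11947) = 21782*(1/45497) + (37 + 2*((1 + 2²)*(-3))²)*(-1/11947) = 21782/45497 + (37 + 2*((1 + 4)*(-3))²)*(-1/11947) = 21782/45497 + (37 + 2*(5*(-3))²)*(-1/11947) = 21782/45497 + (37 + 2*(-15)²)*(-1/11947) = 21782/45497 + (37 + 2*225)*(-1/11947) = 21782/45497 + (37 + 450)*(-1/11947) = 21782/45497 + 487*(-1/11947) = 21782/45497 - 487/11947 = 238072515/543552659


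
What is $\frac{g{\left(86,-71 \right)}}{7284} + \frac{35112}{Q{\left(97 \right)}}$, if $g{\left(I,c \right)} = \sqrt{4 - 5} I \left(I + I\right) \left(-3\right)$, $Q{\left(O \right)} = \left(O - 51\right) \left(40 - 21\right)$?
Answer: $\frac{924}{23} - \frac{3698 i}{607} \approx 40.174 - 6.0923 i$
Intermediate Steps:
$Q{\left(O \right)} = -969 + 19 O$ ($Q{\left(O \right)} = \left(-51 + O\right) 19 = -969 + 19 O$)
$g{\left(I,c \right)} = - 6 i I^{2}$ ($g{\left(I,c \right)} = \sqrt{-1} I 2 I \left(-3\right) = i I \left(- 6 I\right) = - 6 i I^{2}$)
$\frac{g{\left(86,-71 \right)}}{7284} + \frac{35112}{Q{\left(97 \right)}} = \frac{\left(-6\right) i 86^{2}}{7284} + \frac{35112}{-969 + 19 \cdot 97} = \left(-6\right) i 7396 \cdot \frac{1}{7284} + \frac{35112}{-969 + 1843} = - 44376 i \frac{1}{7284} + \frac{35112}{874} = - \frac{3698 i}{607} + 35112 \cdot \frac{1}{874} = - \frac{3698 i}{607} + \frac{924}{23} = \frac{924}{23} - \frac{3698 i}{607}$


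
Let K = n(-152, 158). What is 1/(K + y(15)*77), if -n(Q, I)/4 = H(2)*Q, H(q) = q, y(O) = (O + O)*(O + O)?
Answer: 1/70516 ≈ 1.4181e-5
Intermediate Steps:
y(O) = 4*O² (y(O) = (2*O)*(2*O) = 4*O²)
n(Q, I) = -8*Q
K = 1216 (K = -8*(-152) = 1216)
1/(K + y(15)*77) = 1/(1216 + (4*15²)*77) = 1/(1216 + (4*225)*77) = 1/(1216 + 900*77) = 1/(1216 + 69300) = 1/70516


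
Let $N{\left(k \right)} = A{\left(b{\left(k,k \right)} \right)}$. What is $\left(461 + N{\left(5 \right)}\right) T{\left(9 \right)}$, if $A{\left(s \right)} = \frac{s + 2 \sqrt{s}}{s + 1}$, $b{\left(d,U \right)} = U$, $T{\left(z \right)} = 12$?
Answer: $5542 + 4 \sqrt{5} \approx 5550.9$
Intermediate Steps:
$A{\left(s \right)} = \frac{s + 2 \sqrt{s}}{1 + s}$
$N{\left(k \right)} = \frac{k + 2 \sqrt{k}}{1 + k}$
$\left(461 + N{\left(5 \right)}\right) T{\left(9 \right)} = \left(461 + \frac{5 + 2 \sqrt{5}}{1 + 5}\right) 12 = \left(461 + \frac{5 + 2 \sqrt{5}}{6}\right) 12 = \left(461 + \left(\frac{5}{6} + \frac{\sqrt{5}}{3}\right)\right) 12 = \left(\frac{2771}{6} + \frac{\sqrt{5}}{3}\right) 12 = 5542 + 4 \sqrt{5}$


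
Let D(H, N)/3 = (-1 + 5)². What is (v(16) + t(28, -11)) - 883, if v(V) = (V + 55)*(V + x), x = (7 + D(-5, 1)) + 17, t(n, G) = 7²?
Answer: 5414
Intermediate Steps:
D(H, N) = 48 (D(H, N) = 3*(-1 + 5)² = 3*4² = 3*16 = 48)
t(n, G) = 49
x = 72 (x = (7 + 48) + 17 = 55 + 17 = 72)
v(V) = (55 + V)*(72 + V) (v(V) = (V + 55)*(V + 72) = (55 + V)*(72 + V))
(v(16) + t(28, -11)) - 883 = ((3960 + 16² + 127*16) + 49) - 883 = ((3960 + 256 + 2032) + 49) - 883 = (6248 + 49) - 883 = 6297 - 883 = 5414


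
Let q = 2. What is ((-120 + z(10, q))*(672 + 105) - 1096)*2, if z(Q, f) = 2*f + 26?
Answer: -142052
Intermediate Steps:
z(Q, f) = 26 + 2*f
((-120 + z(10, q))*(672 + 105) - 1096)*2 = ((-120 + (26 + 2*2))*(672 + 105) - 1096)*2 = ((-120 + (26 + 4))*777 - 1096)*2 = ((-120 + 30)*777 - 1096)*2 = (-90*777 - 1096)*2 = (-69930 - 1096)*2 = -71026*2 = -142052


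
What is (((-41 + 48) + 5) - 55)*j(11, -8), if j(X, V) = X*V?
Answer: 3784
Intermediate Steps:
j(X, V) = V*X
(((-41 + 48) + 5) - 55)*j(11, -8) = (((-41 + 48) + 5) - 55)*(-8*11) = ((7 + 5) - 55)*(-88) = (12 - 55)*(-88) = -43*(-88) = 3784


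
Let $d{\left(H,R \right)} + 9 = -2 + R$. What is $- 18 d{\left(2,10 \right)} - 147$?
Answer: $-129$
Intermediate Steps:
$d{\left(H,R \right)} = -11 + R$ ($d{\left(H,R \right)} = -9 + \left(-2 + R\right) = -11 + R$)
$- 18 d{\left(2,10 \right)} - 147 = - 18 \left(-11 + 10\right) - 147 = \left(-18\right) \left(-1\right) - 147 = 18 - 147 = -129$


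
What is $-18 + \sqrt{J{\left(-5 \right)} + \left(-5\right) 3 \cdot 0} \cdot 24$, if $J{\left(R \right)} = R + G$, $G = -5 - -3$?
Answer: $-18 + 24 i \sqrt{7} \approx -18.0 + 63.498 i$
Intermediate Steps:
$G = -2$ ($G = -5 + 3 = -2$)
$J{\left(R \right)} = -2 + R$ ($J{\left(R \right)} = R - 2 = -2 + R$)
$-18 + \sqrt{J{\left(-5 \right)} + \left(-5\right) 3 \cdot 0} \cdot 24 = -18 + \sqrt{\left(-2 - 5\right) + \left(-5\right) 3 \cdot 0} \cdot 24 = -18 + \sqrt{-7 - 0} \cdot 24 = -18 + \sqrt{-7 + 0} \cdot 24 = -18 + \sqrt{-7} \cdot 24 = -18 + i \sqrt{7} \cdot 24 = -18 + 24 i \sqrt{7}$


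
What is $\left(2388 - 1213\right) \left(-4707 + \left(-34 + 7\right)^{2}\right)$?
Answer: $-4674150$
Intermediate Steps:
$\left(2388 - 1213\right) \left(-4707 + \left(-34 + 7\right)^{2}\right) = 1175 \left(-4707 + \left(-27\right)^{2}\right) = 1175 \left(-4707 + 729\right) = 1175 \left(-3978\right) = -4674150$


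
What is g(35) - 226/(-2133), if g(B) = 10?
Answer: 21556/2133 ≈ 10.106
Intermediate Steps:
g(35) - 226/(-2133) = 10 - 226/(-2133) = 10 - 226*(-1)/2133 = 10 - 1*(-226/2133) = 10 + 226/2133 = 21556/2133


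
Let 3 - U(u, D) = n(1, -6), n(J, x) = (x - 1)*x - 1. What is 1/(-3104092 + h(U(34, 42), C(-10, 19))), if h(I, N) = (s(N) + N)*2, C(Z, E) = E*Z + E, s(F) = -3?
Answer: -1/3104440 ≈ -3.2212e-7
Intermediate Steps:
C(Z, E) = E + E*Z
n(J, x) = -1 + x*(-1 + x) (n(J, x) = (-1 + x)*x - 1 = x*(-1 + x) - 1 = -1 + x*(-1 + x))
U(u, D) = -38 (U(u, D) = 3 - (-1 + (-6)**2 - 1*(-6)) = 3 - (-1 + 36 + 6) = 3 - 1*41 = 3 - 41 = -38)
h(I, N) = -6 + 2*N (h(I, N) = (-3 + N)*2 = -6 + 2*N)
1/(-3104092 + h(U(34, 42), C(-10, 19))) = 1/(-3104092 + (-6 + 2*(19*(1 - 10)))) = 1/(-3104092 + (-6 + 2*(19*(-9)))) = 1/(-3104092 + (-6 + 2*(-171))) = 1/(-3104092 + (-6 - 342)) = 1/(-3104092 - 348) = 1/(-3104440) = -1/3104440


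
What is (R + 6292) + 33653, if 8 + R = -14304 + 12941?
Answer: 38574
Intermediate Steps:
R = -1371 (R = -8 + (-14304 + 12941) = -8 - 1363 = -1371)
(R + 6292) + 33653 = (-1371 + 6292) + 33653 = 4921 + 33653 = 38574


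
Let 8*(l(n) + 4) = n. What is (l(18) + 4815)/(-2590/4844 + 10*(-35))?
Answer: -3330769/242570 ≈ -13.731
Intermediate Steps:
l(n) = -4 + n/8
(l(18) + 4815)/(-2590/4844 + 10*(-35)) = ((-4 + (⅛)*18) + 4815)/(-2590/4844 + 10*(-35)) = ((-4 + 9/4) + 4815)/(-2590*1/4844 - 350) = (-7/4 + 4815)/(-185/346 - 350) = 19253/(4*(-121285/346)) = (19253/4)*(-346/121285) = -3330769/242570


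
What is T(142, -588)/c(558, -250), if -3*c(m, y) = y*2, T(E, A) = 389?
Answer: 1167/500 ≈ 2.3340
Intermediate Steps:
c(m, y) = -2*y/3 (c(m, y) = -y*2/3 = -2*y/3)
T(142, -588)/c(558, -250) = 389/((-⅔*(-250))) = 389/(500/3) = 389*(3/500) = 1167/500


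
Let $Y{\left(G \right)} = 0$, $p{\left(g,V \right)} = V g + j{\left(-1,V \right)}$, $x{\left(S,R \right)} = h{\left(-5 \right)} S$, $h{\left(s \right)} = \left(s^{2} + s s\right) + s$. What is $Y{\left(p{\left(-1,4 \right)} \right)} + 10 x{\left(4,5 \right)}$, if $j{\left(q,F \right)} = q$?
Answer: $1800$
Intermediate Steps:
$h{\left(s \right)} = s + 2 s^{2}$ ($h{\left(s \right)} = \left(s^{2} + s^{2}\right) + s = 2 s^{2} + s = s + 2 s^{2}$)
$x{\left(S,R \right)} = 45 S$ ($x{\left(S,R \right)} = - 5 \left(1 + 2 \left(-5\right)\right) S = - 5 \left(1 - 10\right) S = \left(-5\right) \left(-9\right) S = 45 S$)
$p{\left(g,V \right)} = -1 + V g$ ($p{\left(g,V \right)} = V g - 1 = -1 + V g$)
$Y{\left(p{\left(-1,4 \right)} \right)} + 10 x{\left(4,5 \right)} = 0 + 10 \cdot 45 \cdot 4 = 0 + 10 \cdot 180 = 0 + 1800 = 1800$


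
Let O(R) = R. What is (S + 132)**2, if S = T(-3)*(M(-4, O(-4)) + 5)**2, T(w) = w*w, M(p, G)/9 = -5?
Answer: 211179024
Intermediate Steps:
M(p, G) = -45 (M(p, G) = 9*(-5) = -45)
T(w) = w**2
S = 14400 (S = (-3)**2*(-45 + 5)**2 = 9*(-40)**2 = 9*1600 = 14400)
(S + 132)**2 = (14400 + 132)**2 = 14532**2 = 211179024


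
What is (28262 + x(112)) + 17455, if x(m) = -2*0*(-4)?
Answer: 45717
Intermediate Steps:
x(m) = 0 (x(m) = 0*(-4) = 0)
(28262 + x(112)) + 17455 = (28262 + 0) + 17455 = 28262 + 17455 = 45717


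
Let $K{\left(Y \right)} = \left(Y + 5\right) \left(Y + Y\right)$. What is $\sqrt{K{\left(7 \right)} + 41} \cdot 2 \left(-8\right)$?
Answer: $- 16 \sqrt{209} \approx -231.31$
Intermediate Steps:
$K{\left(Y \right)} = 2 Y \left(5 + Y\right)$ ($K{\left(Y \right)} = \left(5 + Y\right) 2 Y = 2 Y \left(5 + Y\right)$)
$\sqrt{K{\left(7 \right)} + 41} \cdot 2 \left(-8\right) = \sqrt{2 \cdot 7 \left(5 + 7\right) + 41} \cdot 2 \left(-8\right) = \sqrt{2 \cdot 7 \cdot 12 + 41} \left(-16\right) = \sqrt{168 + 41} \left(-16\right) = \sqrt{209} \left(-16\right) = - 16 \sqrt{209}$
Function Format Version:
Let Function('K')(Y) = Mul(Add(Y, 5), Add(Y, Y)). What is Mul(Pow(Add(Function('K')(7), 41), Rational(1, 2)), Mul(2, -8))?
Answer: Mul(-16, Pow(209, Rational(1, 2))) ≈ -231.31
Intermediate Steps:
Function('K')(Y) = Mul(2, Y, Add(5, Y)) (Function('K')(Y) = Mul(Add(5, Y), Mul(2, Y)) = Mul(2, Y, Add(5, Y)))
Mul(Pow(Add(Function('K')(7), 41), Rational(1, 2)), Mul(2, -8)) = Mul(Pow(Add(Mul(2, 7, Add(5, 7)), 41), Rational(1, 2)), Mul(2, -8)) = Mul(Pow(Add(Mul(2, 7, 12), 41), Rational(1, 2)), -16) = Mul(Pow(Add(168, 41), Rational(1, 2)), -16) = Mul(Pow(209, Rational(1, 2)), -16) = Mul(-16, Pow(209, Rational(1, 2)))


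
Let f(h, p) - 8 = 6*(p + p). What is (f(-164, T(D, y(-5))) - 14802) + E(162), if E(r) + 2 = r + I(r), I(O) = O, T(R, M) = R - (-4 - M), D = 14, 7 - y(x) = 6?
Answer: -14244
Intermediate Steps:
y(x) = 1 (y(x) = 7 - 1*6 = 7 - 6 = 1)
T(R, M) = 4 + M + R (T(R, M) = R + (4 + M) = 4 + M + R)
f(h, p) = 8 + 12*p (f(h, p) = 8 + 6*(p + p) = 8 + 6*(2*p) = 8 + 12*p)
E(r) = -2 + 2*r (E(r) = -2 + (r + r) = -2 + 2*r)
(f(-164, T(D, y(-5))) - 14802) + E(162) = ((8 + 12*(4 + 1 + 14)) - 14802) + (-2 + 2*162) = ((8 + 12*19) - 14802) + (-2 + 324) = ((8 + 228) - 14802) + 322 = (236 - 14802) + 322 = -14566 + 322 = -14244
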